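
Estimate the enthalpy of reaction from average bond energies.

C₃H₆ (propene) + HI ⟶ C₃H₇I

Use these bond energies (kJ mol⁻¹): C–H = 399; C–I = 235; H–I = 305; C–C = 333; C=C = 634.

Bonds broken (reactants):
  C–C: 1 × 333 = 333
  C–H: 6 × 399 = 2394
  C=C: 1 × 634 = 634
  H–I: 1 × 305 = 305
  Σ(broken) = 3666 kJ
Bonds formed (products):
  C–C: 2 × 333 = 666
  C–H: 7 × 399 = 2793
  C–I: 1 × 235 = 235
  Σ(formed) = 3694 kJ
ΔH = Σ(broken) − Σ(formed) = 3666 − 3694 = −28 kJ

ΔH ≈ −28 kJ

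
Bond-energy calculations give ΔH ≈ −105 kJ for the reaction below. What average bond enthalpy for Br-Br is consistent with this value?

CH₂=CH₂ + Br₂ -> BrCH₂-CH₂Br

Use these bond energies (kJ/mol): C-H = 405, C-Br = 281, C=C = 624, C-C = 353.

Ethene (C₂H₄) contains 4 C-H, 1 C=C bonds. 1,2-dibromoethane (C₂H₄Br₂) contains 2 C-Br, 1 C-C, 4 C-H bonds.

Let D be the Br-Br bond energy.
Σ(broken) = 1×D + 4×405 + 1×624 = 2244 + D
Σ(formed) = 2×281 + 1×353 + 4×405 = 2535
ΔH = Σ(broken) − Σ(formed) = (2244 + D) − (2535) = −291 + D
Setting this equal to −105 kJ gives D = 186 kJ/mol.

D(Br-Br) ≈ 186 kJ/mol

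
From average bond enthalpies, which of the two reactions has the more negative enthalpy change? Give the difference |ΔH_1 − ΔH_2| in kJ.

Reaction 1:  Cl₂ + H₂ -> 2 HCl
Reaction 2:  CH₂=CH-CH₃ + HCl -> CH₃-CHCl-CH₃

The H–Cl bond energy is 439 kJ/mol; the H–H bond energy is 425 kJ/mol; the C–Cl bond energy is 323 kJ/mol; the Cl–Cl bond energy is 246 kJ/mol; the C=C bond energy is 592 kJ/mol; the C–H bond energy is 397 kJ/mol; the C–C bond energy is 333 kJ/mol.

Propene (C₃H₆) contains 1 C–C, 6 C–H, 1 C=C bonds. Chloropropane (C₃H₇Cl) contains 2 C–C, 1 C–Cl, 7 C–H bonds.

Reaction 1, by 185 kJ

Reaction 1:
  Bonds broken (reactants):
    Cl–Cl: 1 × 246 = 246
    H–H: 1 × 425 = 425
    Σ(broken) = 671 kJ
  Bonds formed (products):
    H–Cl: 2 × 439 = 878
    Σ(formed) = 878 kJ
  ΔH_1 = 671 − 878 = −207 kJ
Reaction 2:
  Bonds broken (reactants):
    C–C: 1 × 333 = 333
    C–H: 6 × 397 = 2382
    C=C: 1 × 592 = 592
    H–Cl: 1 × 439 = 439
    Σ(broken) = 3746 kJ
  Bonds formed (products):
    C–C: 2 × 333 = 666
    C–Cl: 1 × 323 = 323
    C–H: 7 × 397 = 2779
    Σ(formed) = 3768 kJ
  ΔH_2 = 3746 − 3768 = −22 kJ
ΔH_1 − ΔH_2 = −185 kJ, so reaction 1 has the more negative ΔH; |ΔH_1 − ΔH_2| = 185 kJ.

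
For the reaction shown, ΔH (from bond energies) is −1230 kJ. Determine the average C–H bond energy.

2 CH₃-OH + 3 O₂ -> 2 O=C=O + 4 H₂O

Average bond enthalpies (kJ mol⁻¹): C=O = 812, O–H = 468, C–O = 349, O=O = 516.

D(C–H) ≈ 430 kJ/mol

Let D be the C–H bond energy.
Σ(broken) = 6×D + 2×349 + 2×468 + 3×516 = 3182 + 6D
Σ(formed) = 4×812 + 8×468 = 6992
ΔH = Σ(broken) − Σ(formed) = (3182 + 6D) − (6992) = −3810 + 6D
Setting this equal to −1230 kJ gives 6D = 2580, so D = 430 kJ/mol.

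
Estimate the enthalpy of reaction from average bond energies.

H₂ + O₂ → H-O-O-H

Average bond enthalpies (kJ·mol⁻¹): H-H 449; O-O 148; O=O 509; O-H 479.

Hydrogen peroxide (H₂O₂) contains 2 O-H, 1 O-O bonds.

Bonds broken (reactants):
  H-H: 1 × 449 = 449
  O=O: 1 × 509 = 509
  Σ(broken) = 958 kJ
Bonds formed (products):
  O-H: 2 × 479 = 958
  O-O: 1 × 148 = 148
  Σ(formed) = 1106 kJ
ΔH = Σ(broken) − Σ(formed) = 958 − 1106 = −148 kJ

ΔH ≈ −148 kJ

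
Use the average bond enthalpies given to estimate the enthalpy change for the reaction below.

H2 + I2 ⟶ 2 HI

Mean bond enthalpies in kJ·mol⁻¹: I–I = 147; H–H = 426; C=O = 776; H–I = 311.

Bonds broken (reactants):
  H–H: 1 × 426 = 426
  I–I: 1 × 147 = 147
  Σ(broken) = 573 kJ
Bonds formed (products):
  H–I: 2 × 311 = 622
  Σ(formed) = 622 kJ
ΔH = Σ(broken) − Σ(formed) = 573 − 622 = −49 kJ

ΔH ≈ −49 kJ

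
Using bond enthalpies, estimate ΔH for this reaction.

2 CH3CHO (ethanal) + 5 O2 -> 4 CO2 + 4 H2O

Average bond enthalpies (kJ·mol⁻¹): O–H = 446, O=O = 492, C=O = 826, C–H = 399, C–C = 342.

Bonds broken (reactants):
  C–C: 2 × 342 = 684
  C–H: 8 × 399 = 3192
  C=O: 2 × 826 = 1652
  O=O: 5 × 492 = 2460
  Σ(broken) = 7988 kJ
Bonds formed (products):
  C=O: 8 × 826 = 6608
  O–H: 8 × 446 = 3568
  Σ(formed) = 10176 kJ
ΔH = Σ(broken) − Σ(formed) = 7988 − 10176 = −2188 kJ

ΔH ≈ −2188 kJ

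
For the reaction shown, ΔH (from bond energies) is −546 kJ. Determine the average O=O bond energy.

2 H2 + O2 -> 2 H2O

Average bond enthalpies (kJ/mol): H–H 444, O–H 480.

D(O=O) ≈ 486 kJ/mol

Let D be the O=O bond energy.
Σ(broken) = 2×444 + 1×D = 888 + D
Σ(formed) = 4×480 = 1920
ΔH = Σ(broken) − Σ(formed) = (888 + D) − (1920) = −1032 + D
Setting this equal to −546 kJ gives D = 486 kJ/mol.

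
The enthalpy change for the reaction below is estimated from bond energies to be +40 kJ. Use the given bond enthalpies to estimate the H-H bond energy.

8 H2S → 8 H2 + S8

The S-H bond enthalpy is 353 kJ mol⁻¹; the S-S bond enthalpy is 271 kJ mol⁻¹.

D(H-H) ≈ 430 kJ/mol

Let D be the H-H bond energy.
Σ(broken) = 16×353 = 5648
Σ(formed) = 8×D + 8×271 = 2168 + 8D
ΔH = Σ(broken) − Σ(formed) = (5648) − (2168 + 8D) = +3480 − 8D
Setting this equal to +40 kJ gives 8D = 3440, so D = 430 kJ/mol.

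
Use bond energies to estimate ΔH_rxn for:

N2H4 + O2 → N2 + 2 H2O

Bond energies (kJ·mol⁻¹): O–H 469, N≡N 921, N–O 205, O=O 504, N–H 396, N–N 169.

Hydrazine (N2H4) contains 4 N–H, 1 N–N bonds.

ΔH ≈ −540 kJ

Bonds broken (reactants):
  N–H: 4 × 396 = 1584
  N–N: 1 × 169 = 169
  O=O: 1 × 504 = 504
  Σ(broken) = 2257 kJ
Bonds formed (products):
  N≡N: 1 × 921 = 921
  O–H: 4 × 469 = 1876
  Σ(formed) = 2797 kJ
ΔH = Σ(broken) − Σ(formed) = 2257 − 2797 = −540 kJ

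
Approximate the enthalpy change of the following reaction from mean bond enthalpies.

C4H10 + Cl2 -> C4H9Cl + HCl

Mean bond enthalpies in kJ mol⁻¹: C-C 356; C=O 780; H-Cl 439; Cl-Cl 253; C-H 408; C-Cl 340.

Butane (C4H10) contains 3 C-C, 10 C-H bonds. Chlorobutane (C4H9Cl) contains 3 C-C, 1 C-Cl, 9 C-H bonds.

ΔH ≈ −118 kJ

Bonds broken (reactants):
  C-C: 3 × 356 = 1068
  C-H: 10 × 408 = 4080
  Cl-Cl: 1 × 253 = 253
  Σ(broken) = 5401 kJ
Bonds formed (products):
  C-C: 3 × 356 = 1068
  C-Cl: 1 × 340 = 340
  C-H: 9 × 408 = 3672
  H-Cl: 1 × 439 = 439
  Σ(formed) = 5519 kJ
ΔH = Σ(broken) − Σ(formed) = 5401 − 5519 = −118 kJ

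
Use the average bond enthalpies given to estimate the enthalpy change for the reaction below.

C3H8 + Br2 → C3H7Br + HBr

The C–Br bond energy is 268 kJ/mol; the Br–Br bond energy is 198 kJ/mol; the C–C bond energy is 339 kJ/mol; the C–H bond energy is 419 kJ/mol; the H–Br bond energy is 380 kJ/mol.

Bonds broken (reactants):
  Br–Br: 1 × 198 = 198
  C–C: 2 × 339 = 678
  C–H: 8 × 419 = 3352
  Σ(broken) = 4228 kJ
Bonds formed (products):
  C–Br: 1 × 268 = 268
  C–C: 2 × 339 = 678
  C–H: 7 × 419 = 2933
  H–Br: 1 × 380 = 380
  Σ(formed) = 4259 kJ
ΔH = Σ(broken) − Σ(formed) = 4228 − 4259 = −31 kJ

ΔH ≈ −31 kJ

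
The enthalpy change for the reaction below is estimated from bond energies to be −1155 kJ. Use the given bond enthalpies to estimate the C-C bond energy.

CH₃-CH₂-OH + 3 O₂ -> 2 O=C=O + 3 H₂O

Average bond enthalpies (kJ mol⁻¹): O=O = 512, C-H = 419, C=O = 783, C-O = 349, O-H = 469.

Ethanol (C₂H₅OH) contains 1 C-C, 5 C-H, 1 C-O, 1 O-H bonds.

Let D be the C-C bond energy.
Σ(broken) = 1×D + 5×419 + 1×349 + 1×469 + 3×512 = 4449 + D
Σ(formed) = 4×783 + 6×469 = 5946
ΔH = Σ(broken) − Σ(formed) = (4449 + D) − (5946) = −1497 + D
Setting this equal to −1155 kJ gives D = 342 kJ/mol.

D(C-C) ≈ 342 kJ/mol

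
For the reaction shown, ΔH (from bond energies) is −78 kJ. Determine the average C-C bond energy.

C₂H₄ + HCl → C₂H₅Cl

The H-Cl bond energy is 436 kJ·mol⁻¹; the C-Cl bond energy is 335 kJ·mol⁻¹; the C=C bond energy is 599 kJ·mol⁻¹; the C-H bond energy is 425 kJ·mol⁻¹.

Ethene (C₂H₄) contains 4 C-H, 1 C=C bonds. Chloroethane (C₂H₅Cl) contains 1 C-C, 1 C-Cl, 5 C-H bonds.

D(C-C) ≈ 353 kJ/mol

Let D be the C-C bond energy.
Σ(broken) = 4×425 + 1×599 + 1×436 = 2735
Σ(formed) = 1×D + 1×335 + 5×425 = 2460 + D
ΔH = Σ(broken) − Σ(formed) = (2735) − (2460 + D) = +275 − D
Setting this equal to −78 kJ gives D = 353 kJ/mol.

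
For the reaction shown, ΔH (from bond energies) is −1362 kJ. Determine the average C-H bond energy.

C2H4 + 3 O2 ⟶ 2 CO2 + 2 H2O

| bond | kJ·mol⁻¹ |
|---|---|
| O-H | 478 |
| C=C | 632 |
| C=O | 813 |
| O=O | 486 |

Let D be the C-H bond energy.
Σ(broken) = 4×D + 1×632 + 3×486 = 2090 + 4D
Σ(formed) = 4×813 + 4×478 = 5164
ΔH = Σ(broken) − Σ(formed) = (2090 + 4D) − (5164) = −3074 + 4D
Setting this equal to −1362 kJ gives 4D = 1712, so D = 428 kJ/mol.

D(C-H) ≈ 428 kJ/mol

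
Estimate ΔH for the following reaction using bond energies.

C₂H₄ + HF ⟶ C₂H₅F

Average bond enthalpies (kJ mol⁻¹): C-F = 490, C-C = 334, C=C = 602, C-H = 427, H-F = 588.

ΔH ≈ −61 kJ

Bonds broken (reactants):
  C-H: 4 × 427 = 1708
  C=C: 1 × 602 = 602
  H-F: 1 × 588 = 588
  Σ(broken) = 2898 kJ
Bonds formed (products):
  C-C: 1 × 334 = 334
  C-F: 1 × 490 = 490
  C-H: 5 × 427 = 2135
  Σ(formed) = 2959 kJ
ΔH = Σ(broken) − Σ(formed) = 2898 − 2959 = −61 kJ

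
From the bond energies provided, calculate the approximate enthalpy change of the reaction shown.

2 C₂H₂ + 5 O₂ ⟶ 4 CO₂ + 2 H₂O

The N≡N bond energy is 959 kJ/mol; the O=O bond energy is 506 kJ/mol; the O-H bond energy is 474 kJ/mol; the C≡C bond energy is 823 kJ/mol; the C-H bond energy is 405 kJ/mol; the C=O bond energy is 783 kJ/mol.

Bonds broken (reactants):
  C≡C: 2 × 823 = 1646
  C-H: 4 × 405 = 1620
  O=O: 5 × 506 = 2530
  Σ(broken) = 5796 kJ
Bonds formed (products):
  C=O: 8 × 783 = 6264
  O-H: 4 × 474 = 1896
  Σ(formed) = 8160 kJ
ΔH = Σ(broken) − Σ(formed) = 5796 − 8160 = −2364 kJ

ΔH ≈ −2364 kJ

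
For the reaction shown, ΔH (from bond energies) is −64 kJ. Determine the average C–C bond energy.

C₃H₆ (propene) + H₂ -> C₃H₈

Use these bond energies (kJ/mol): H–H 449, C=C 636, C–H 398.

D(C–C) ≈ 353 kJ/mol

Let D be the C–C bond energy.
Σ(broken) = 1×D + 6×398 + 1×636 + 1×449 = 3473 + D
Σ(formed) = 2×D + 8×398 = 3184 + 2D
ΔH = Σ(broken) − Σ(formed) = (3473 + D) − (3184 + 2D) = +289 − D
Setting this equal to −64 kJ gives D = 353 kJ/mol.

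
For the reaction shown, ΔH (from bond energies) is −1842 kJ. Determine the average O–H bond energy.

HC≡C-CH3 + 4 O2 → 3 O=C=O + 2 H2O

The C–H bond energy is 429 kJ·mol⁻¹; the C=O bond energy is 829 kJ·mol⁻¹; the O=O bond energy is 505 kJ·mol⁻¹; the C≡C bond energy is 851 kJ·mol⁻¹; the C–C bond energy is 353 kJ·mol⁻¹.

Let D be the O–H bond energy.
Σ(broken) = 1×851 + 1×353 + 4×429 + 4×505 = 4940
Σ(formed) = 6×829 + 4×D = 4974 + 4D
ΔH = Σ(broken) − Σ(formed) = (4940) − (4974 + 4D) = −34 − 4D
Setting this equal to −1842 kJ gives 4D = 1808, so D = 452 kJ/mol.

D(O–H) ≈ 452 kJ/mol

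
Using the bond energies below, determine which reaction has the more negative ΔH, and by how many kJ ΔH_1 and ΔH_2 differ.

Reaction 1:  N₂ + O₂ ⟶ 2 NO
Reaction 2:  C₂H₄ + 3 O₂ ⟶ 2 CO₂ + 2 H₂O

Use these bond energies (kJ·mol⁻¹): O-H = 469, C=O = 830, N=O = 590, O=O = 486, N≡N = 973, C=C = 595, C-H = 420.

Reaction 2, by 1742 kJ

Reaction 1:
  Bonds broken (reactants):
    N≡N: 1 × 973 = 973
    O=O: 1 × 486 = 486
    Σ(broken) = 1459 kJ
  Bonds formed (products):
    N=O: 2 × 590 = 1180
    Σ(formed) = 1180 kJ
  ΔH_1 = 1459 − 1180 = +279 kJ
Reaction 2:
  Bonds broken (reactants):
    C-H: 4 × 420 = 1680
    C=C: 1 × 595 = 595
    O=O: 3 × 486 = 1458
    Σ(broken) = 3733 kJ
  Bonds formed (products):
    C=O: 4 × 830 = 3320
    O-H: 4 × 469 = 1876
    Σ(formed) = 5196 kJ
  ΔH_2 = 3733 − 5196 = −1463 kJ
ΔH_1 − ΔH_2 = +1742 kJ, so reaction 2 has the more negative ΔH; |ΔH_1 − ΔH_2| = 1742 kJ.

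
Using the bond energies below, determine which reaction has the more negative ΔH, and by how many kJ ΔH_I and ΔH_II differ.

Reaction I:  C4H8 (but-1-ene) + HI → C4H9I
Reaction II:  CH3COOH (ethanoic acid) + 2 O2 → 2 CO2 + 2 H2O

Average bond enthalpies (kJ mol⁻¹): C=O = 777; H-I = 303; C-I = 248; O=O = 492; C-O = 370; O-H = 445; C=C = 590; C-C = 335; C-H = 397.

Reaction I:
  Bonds broken (reactants):
    C-C: 2 × 335 = 670
    C-H: 8 × 397 = 3176
    C=C: 1 × 590 = 590
    H-I: 1 × 303 = 303
    Σ(broken) = 4739 kJ
  Bonds formed (products):
    C-C: 3 × 335 = 1005
    C-H: 9 × 397 = 3573
    C-I: 1 × 248 = 248
    Σ(formed) = 4826 kJ
  ΔH_I = 4739 − 4826 = −87 kJ
Reaction II:
  Bonds broken (reactants):
    C-C: 1 × 335 = 335
    C-H: 3 × 397 = 1191
    C-O: 1 × 370 = 370
    C=O: 1 × 777 = 777
    O-H: 1 × 445 = 445
    O=O: 2 × 492 = 984
    Σ(broken) = 4102 kJ
  Bonds formed (products):
    C=O: 4 × 777 = 3108
    O-H: 4 × 445 = 1780
    Σ(formed) = 4888 kJ
  ΔH_II = 4102 − 4888 = −786 kJ
ΔH_I − ΔH_II = +699 kJ, so reaction II has the more negative ΔH; |ΔH_I − ΔH_II| = 699 kJ.

Reaction II, by 699 kJ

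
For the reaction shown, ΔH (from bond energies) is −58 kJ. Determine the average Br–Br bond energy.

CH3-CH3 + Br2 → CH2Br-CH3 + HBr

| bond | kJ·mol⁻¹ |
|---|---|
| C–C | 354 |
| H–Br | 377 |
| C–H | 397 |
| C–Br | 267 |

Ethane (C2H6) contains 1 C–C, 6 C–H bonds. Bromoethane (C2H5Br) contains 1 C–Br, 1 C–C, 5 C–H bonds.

D(Br–Br) ≈ 189 kJ/mol

Let D be the Br–Br bond energy.
Σ(broken) = 1×D + 1×354 + 6×397 = 2736 + D
Σ(formed) = 1×267 + 1×354 + 5×397 + 1×377 = 2983
ΔH = Σ(broken) − Σ(formed) = (2736 + D) − (2983) = −247 + D
Setting this equal to −58 kJ gives D = 189 kJ/mol.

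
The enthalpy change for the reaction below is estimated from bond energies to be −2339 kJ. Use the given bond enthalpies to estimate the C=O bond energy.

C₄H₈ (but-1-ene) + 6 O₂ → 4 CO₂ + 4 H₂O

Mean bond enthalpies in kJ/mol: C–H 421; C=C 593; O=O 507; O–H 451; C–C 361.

D(C=O) ≈ 807 kJ/mol

Let D be the C=O bond energy.
Σ(broken) = 2×361 + 8×421 + 1×593 + 6×507 = 7725
Σ(formed) = 8×D + 8×451 = 3608 + 8D
ΔH = Σ(broken) − Σ(formed) = (7725) − (3608 + 8D) = +4117 − 8D
Setting this equal to −2339 kJ gives 8D = 6456, so D = 807 kJ/mol.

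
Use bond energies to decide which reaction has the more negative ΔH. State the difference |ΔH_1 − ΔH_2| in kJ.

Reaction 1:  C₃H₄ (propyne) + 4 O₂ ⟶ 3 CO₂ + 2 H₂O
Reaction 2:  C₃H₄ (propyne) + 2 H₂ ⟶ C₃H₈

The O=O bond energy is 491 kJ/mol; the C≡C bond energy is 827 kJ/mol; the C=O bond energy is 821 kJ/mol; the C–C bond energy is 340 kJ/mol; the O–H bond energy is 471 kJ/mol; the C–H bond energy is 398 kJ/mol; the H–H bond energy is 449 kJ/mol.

Reaction 1, by 1880 kJ

Reaction 1:
  Bonds broken (reactants):
    C≡C: 1 × 827 = 827
    C–C: 1 × 340 = 340
    C–H: 4 × 398 = 1592
    O=O: 4 × 491 = 1964
    Σ(broken) = 4723 kJ
  Bonds formed (products):
    C=O: 6 × 821 = 4926
    O–H: 4 × 471 = 1884
    Σ(formed) = 6810 kJ
  ΔH_1 = 4723 − 6810 = −2087 kJ
Reaction 2:
  Bonds broken (reactants):
    C≡C: 1 × 827 = 827
    C–C: 1 × 340 = 340
    C–H: 4 × 398 = 1592
    H–H: 2 × 449 = 898
    Σ(broken) = 3657 kJ
  Bonds formed (products):
    C–C: 2 × 340 = 680
    C–H: 8 × 398 = 3184
    Σ(formed) = 3864 kJ
  ΔH_2 = 3657 − 3864 = −207 kJ
ΔH_1 − ΔH_2 = −1880 kJ, so reaction 1 has the more negative ΔH; |ΔH_1 − ΔH_2| = 1880 kJ.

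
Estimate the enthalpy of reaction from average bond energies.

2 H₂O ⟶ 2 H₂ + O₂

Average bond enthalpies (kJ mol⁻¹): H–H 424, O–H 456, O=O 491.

ΔH ≈ +485 kJ

Bonds broken (reactants):
  O–H: 4 × 456 = 1824
  Σ(broken) = 1824 kJ
Bonds formed (products):
  H–H: 2 × 424 = 848
  O=O: 1 × 491 = 491
  Σ(formed) = 1339 kJ
ΔH = Σ(broken) − Σ(formed) = 1824 − 1339 = +485 kJ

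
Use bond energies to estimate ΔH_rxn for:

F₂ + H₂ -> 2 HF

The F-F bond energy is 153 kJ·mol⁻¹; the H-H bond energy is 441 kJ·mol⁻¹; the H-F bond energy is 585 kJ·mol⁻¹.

ΔH ≈ −576 kJ

Bonds broken (reactants):
  F-F: 1 × 153 = 153
  H-H: 1 × 441 = 441
  Σ(broken) = 594 kJ
Bonds formed (products):
  H-F: 2 × 585 = 1170
  Σ(formed) = 1170 kJ
ΔH = Σ(broken) − Σ(formed) = 594 − 1170 = −576 kJ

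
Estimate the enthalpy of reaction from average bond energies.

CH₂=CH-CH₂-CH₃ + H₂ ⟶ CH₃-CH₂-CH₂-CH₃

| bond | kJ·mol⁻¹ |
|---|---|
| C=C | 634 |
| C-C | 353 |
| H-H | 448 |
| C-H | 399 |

ΔH ≈ −69 kJ

Bonds broken (reactants):
  C-C: 2 × 353 = 706
  C-H: 8 × 399 = 3192
  C=C: 1 × 634 = 634
  H-H: 1 × 448 = 448
  Σ(broken) = 4980 kJ
Bonds formed (products):
  C-C: 3 × 353 = 1059
  C-H: 10 × 399 = 3990
  Σ(formed) = 5049 kJ
ΔH = Σ(broken) − Σ(formed) = 4980 − 5049 = −69 kJ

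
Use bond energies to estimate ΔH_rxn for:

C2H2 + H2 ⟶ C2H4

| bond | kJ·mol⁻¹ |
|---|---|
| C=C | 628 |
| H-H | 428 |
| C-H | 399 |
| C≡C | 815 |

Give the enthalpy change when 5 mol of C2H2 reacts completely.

Bonds broken (reactants):
  C≡C: 1 × 815 = 815
  C-H: 2 × 399 = 798
  H-H: 1 × 428 = 428
  Σ(broken) = 2041 kJ
Bonds formed (products):
  C-H: 4 × 399 = 1596
  C=C: 1 × 628 = 628
  Σ(formed) = 2224 kJ
ΔH = Σ(broken) − Σ(formed) = 2041 − 2224 = −183 kJ
For 5× the reaction as written: 5 × (−183) = −915 kJ

ΔH = −915 kJ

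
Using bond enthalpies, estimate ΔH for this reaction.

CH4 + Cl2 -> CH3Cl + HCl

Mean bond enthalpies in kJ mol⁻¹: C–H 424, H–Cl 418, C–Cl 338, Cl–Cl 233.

ΔH ≈ −99 kJ

Bonds broken (reactants):
  C–H: 4 × 424 = 1696
  Cl–Cl: 1 × 233 = 233
  Σ(broken) = 1929 kJ
Bonds formed (products):
  C–Cl: 1 × 338 = 338
  C–H: 3 × 424 = 1272
  H–Cl: 1 × 418 = 418
  Σ(formed) = 2028 kJ
ΔH = Σ(broken) − Σ(formed) = 1929 − 2028 = −99 kJ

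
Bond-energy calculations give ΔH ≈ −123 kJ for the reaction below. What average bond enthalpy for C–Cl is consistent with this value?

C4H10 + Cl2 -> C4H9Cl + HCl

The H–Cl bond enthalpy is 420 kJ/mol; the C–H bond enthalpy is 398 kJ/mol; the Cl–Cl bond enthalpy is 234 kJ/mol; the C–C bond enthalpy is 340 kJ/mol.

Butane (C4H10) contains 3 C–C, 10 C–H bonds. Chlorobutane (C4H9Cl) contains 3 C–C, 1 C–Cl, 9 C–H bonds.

Let D be the C–Cl bond energy.
Σ(broken) = 3×340 + 10×398 + 1×234 = 5234
Σ(formed) = 3×340 + 1×D + 9×398 + 1×420 = 5022 + D
ΔH = Σ(broken) − Σ(formed) = (5234) − (5022 + D) = +212 − D
Setting this equal to −123 kJ gives D = 335 kJ/mol.

D(C–Cl) ≈ 335 kJ/mol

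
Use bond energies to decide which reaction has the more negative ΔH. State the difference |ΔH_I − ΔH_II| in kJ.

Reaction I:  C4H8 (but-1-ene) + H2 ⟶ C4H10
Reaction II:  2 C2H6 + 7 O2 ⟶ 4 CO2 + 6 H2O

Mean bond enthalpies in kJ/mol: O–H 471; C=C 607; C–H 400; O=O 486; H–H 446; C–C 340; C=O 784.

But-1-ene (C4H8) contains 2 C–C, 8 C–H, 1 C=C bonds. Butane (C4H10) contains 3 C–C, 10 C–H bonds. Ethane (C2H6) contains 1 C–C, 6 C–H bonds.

Reaction I:
  Bonds broken (reactants):
    C–C: 2 × 340 = 680
    C–H: 8 × 400 = 3200
    C=C: 1 × 607 = 607
    H–H: 1 × 446 = 446
    Σ(broken) = 4933 kJ
  Bonds formed (products):
    C–C: 3 × 340 = 1020
    C–H: 10 × 400 = 4000
    Σ(formed) = 5020 kJ
  ΔH_I = 4933 − 5020 = −87 kJ
Reaction II:
  Bonds broken (reactants):
    C–C: 2 × 340 = 680
    C–H: 12 × 400 = 4800
    O=O: 7 × 486 = 3402
    Σ(broken) = 8882 kJ
  Bonds formed (products):
    C=O: 8 × 784 = 6272
    O–H: 12 × 471 = 5652
    Σ(formed) = 11924 kJ
  ΔH_II = 8882 − 11924 = −3042 kJ
ΔH_I − ΔH_II = +2955 kJ, so reaction II has the more negative ΔH; |ΔH_I − ΔH_II| = 2955 kJ.

Reaction II, by 2955 kJ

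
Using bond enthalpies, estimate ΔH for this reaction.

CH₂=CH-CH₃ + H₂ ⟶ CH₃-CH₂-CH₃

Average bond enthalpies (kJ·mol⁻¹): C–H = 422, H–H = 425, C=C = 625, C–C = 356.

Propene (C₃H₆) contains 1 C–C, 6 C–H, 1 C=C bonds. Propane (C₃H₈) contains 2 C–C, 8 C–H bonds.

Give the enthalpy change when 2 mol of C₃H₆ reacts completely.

Bonds broken (reactants):
  C–C: 1 × 356 = 356
  C–H: 6 × 422 = 2532
  C=C: 1 × 625 = 625
  H–H: 1 × 425 = 425
  Σ(broken) = 3938 kJ
Bonds formed (products):
  C–C: 2 × 356 = 712
  C–H: 8 × 422 = 3376
  Σ(formed) = 4088 kJ
ΔH = Σ(broken) − Σ(formed) = 3938 − 4088 = −150 kJ
For 2× the reaction as written: 2 × (−150) = −300 kJ

ΔH = −300 kJ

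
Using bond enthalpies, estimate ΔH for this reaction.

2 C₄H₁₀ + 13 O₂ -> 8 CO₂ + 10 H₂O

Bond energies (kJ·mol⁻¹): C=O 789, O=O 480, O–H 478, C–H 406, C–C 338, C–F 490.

Bonds broken (reactants):
  C–C: 6 × 338 = 2028
  C–H: 20 × 406 = 8120
  O=O: 13 × 480 = 6240
  Σ(broken) = 16388 kJ
Bonds formed (products):
  C=O: 16 × 789 = 12624
  O–H: 20 × 478 = 9560
  Σ(formed) = 22184 kJ
ΔH = Σ(broken) − Σ(formed) = 16388 − 22184 = −5796 kJ

ΔH ≈ −5796 kJ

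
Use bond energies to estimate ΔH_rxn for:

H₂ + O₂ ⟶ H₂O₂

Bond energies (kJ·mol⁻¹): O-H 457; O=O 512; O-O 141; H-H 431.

ΔH ≈ −112 kJ

Bonds broken (reactants):
  H-H: 1 × 431 = 431
  O=O: 1 × 512 = 512
  Σ(broken) = 943 kJ
Bonds formed (products):
  O-H: 2 × 457 = 914
  O-O: 1 × 141 = 141
  Σ(formed) = 1055 kJ
ΔH = Σ(broken) − Σ(formed) = 943 − 1055 = −112 kJ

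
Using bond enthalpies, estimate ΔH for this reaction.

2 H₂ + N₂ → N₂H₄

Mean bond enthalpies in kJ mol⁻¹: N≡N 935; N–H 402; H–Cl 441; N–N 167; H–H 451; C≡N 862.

ΔH ≈ +62 kJ

Bonds broken (reactants):
  H–H: 2 × 451 = 902
  N≡N: 1 × 935 = 935
  Σ(broken) = 1837 kJ
Bonds formed (products):
  N–H: 4 × 402 = 1608
  N–N: 1 × 167 = 167
  Σ(formed) = 1775 kJ
ΔH = Σ(broken) − Σ(formed) = 1837 − 1775 = +62 kJ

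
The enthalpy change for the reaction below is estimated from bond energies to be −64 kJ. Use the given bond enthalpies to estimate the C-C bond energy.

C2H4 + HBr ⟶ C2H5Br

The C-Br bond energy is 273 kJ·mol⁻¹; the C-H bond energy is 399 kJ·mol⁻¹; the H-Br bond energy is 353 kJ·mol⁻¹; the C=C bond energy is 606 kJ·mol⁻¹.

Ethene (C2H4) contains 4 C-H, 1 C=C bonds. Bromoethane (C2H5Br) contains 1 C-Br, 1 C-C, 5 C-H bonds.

D(C-C) ≈ 351 kJ/mol

Let D be the C-C bond energy.
Σ(broken) = 4×399 + 1×606 + 1×353 = 2555
Σ(formed) = 1×273 + 1×D + 5×399 = 2268 + D
ΔH = Σ(broken) − Σ(formed) = (2555) − (2268 + D) = +287 − D
Setting this equal to −64 kJ gives D = 351 kJ/mol.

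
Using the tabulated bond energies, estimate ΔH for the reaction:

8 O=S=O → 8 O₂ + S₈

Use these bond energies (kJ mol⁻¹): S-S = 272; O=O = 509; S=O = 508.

ΔH ≈ +1880 kJ

Bonds broken (reactants):
  S=O: 16 × 508 = 8128
  Σ(broken) = 8128 kJ
Bonds formed (products):
  O=O: 8 × 509 = 4072
  S-S: 8 × 272 = 2176
  Σ(formed) = 6248 kJ
ΔH = Σ(broken) − Σ(formed) = 8128 − 6248 = +1880 kJ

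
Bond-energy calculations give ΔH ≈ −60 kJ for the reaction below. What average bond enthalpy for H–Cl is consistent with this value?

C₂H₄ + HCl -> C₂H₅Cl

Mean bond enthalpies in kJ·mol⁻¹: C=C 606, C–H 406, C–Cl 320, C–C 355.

Let D be the H–Cl bond energy.
Σ(broken) = 4×406 + 1×606 + 1×D = 2230 + D
Σ(formed) = 1×355 + 1×320 + 5×406 = 2705
ΔH = Σ(broken) − Σ(formed) = (2230 + D) − (2705) = −475 + D
Setting this equal to −60 kJ gives D = 415 kJ/mol.

D(H–Cl) ≈ 415 kJ/mol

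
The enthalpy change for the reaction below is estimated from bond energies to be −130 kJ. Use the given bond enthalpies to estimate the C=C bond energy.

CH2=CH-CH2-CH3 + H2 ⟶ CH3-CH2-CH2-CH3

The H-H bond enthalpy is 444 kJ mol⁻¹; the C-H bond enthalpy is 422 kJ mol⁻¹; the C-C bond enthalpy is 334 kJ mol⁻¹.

D(C=C) ≈ 604 kJ/mol

Let D be the C=C bond energy.
Σ(broken) = 2×334 + 8×422 + 1×D + 1×444 = 4488 + D
Σ(formed) = 3×334 + 10×422 = 5222
ΔH = Σ(broken) − Σ(formed) = (4488 + D) − (5222) = −734 + D
Setting this equal to −130 kJ gives D = 604 kJ/mol.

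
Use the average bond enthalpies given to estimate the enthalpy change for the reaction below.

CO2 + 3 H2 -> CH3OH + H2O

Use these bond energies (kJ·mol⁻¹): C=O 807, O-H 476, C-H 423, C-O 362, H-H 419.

ΔH ≈ −188 kJ

Bonds broken (reactants):
  C=O: 2 × 807 = 1614
  H-H: 3 × 419 = 1257
  Σ(broken) = 2871 kJ
Bonds formed (products):
  C-H: 3 × 423 = 1269
  C-O: 1 × 362 = 362
  O-H: 3 × 476 = 1428
  Σ(formed) = 3059 kJ
ΔH = Σ(broken) − Σ(formed) = 2871 − 3059 = −188 kJ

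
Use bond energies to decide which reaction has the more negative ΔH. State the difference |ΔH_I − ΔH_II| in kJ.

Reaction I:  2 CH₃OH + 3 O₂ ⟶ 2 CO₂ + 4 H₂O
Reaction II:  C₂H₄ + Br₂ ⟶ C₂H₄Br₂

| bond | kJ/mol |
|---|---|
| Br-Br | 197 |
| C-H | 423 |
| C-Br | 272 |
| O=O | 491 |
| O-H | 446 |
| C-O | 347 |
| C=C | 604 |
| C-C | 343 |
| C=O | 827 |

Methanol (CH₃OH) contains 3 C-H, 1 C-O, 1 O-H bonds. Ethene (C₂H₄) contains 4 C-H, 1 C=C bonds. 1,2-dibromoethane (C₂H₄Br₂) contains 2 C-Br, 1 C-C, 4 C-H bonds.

Reaction I, by 1193 kJ

Reaction I:
  Bonds broken (reactants):
    C-H: 6 × 423 = 2538
    C-O: 2 × 347 = 694
    O-H: 2 × 446 = 892
    O=O: 3 × 491 = 1473
    Σ(broken) = 5597 kJ
  Bonds formed (products):
    C=O: 4 × 827 = 3308
    O-H: 8 × 446 = 3568
    Σ(formed) = 6876 kJ
  ΔH_I = 5597 − 6876 = −1279 kJ
Reaction II:
  Bonds broken (reactants):
    Br-Br: 1 × 197 = 197
    C-H: 4 × 423 = 1692
    C=C: 1 × 604 = 604
    Σ(broken) = 2493 kJ
  Bonds formed (products):
    C-Br: 2 × 272 = 544
    C-C: 1 × 343 = 343
    C-H: 4 × 423 = 1692
    Σ(formed) = 2579 kJ
  ΔH_II = 2493 − 2579 = −86 kJ
ΔH_I − ΔH_II = −1193 kJ, so reaction I has the more negative ΔH; |ΔH_I − ΔH_II| = 1193 kJ.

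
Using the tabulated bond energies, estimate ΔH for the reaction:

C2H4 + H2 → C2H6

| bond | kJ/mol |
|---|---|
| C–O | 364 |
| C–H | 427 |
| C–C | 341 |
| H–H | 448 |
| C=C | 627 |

Bonds broken (reactants):
  C–H: 4 × 427 = 1708
  C=C: 1 × 627 = 627
  H–H: 1 × 448 = 448
  Σ(broken) = 2783 kJ
Bonds formed (products):
  C–C: 1 × 341 = 341
  C–H: 6 × 427 = 2562
  Σ(formed) = 2903 kJ
ΔH = Σ(broken) − Σ(formed) = 2783 − 2903 = −120 kJ

ΔH ≈ −120 kJ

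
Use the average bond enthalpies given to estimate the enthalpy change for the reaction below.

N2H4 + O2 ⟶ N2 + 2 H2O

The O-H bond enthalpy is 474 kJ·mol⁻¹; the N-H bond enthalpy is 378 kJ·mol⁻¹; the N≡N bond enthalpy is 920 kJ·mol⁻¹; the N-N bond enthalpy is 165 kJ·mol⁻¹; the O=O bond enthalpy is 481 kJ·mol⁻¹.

ΔH ≈ −658 kJ

Bonds broken (reactants):
  N-H: 4 × 378 = 1512
  N-N: 1 × 165 = 165
  O=O: 1 × 481 = 481
  Σ(broken) = 2158 kJ
Bonds formed (products):
  N≡N: 1 × 920 = 920
  O-H: 4 × 474 = 1896
  Σ(formed) = 2816 kJ
ΔH = Σ(broken) − Σ(formed) = 2158 − 2816 = −658 kJ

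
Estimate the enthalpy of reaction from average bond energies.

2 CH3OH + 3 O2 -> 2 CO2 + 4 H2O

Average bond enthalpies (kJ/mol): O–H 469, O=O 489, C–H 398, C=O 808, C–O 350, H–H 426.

ΔH ≈ −1491 kJ

Bonds broken (reactants):
  C–H: 6 × 398 = 2388
  C–O: 2 × 350 = 700
  O–H: 2 × 469 = 938
  O=O: 3 × 489 = 1467
  Σ(broken) = 5493 kJ
Bonds formed (products):
  C=O: 4 × 808 = 3232
  O–H: 8 × 469 = 3752
  Σ(formed) = 6984 kJ
ΔH = Σ(broken) − Σ(formed) = 5493 − 6984 = −1491 kJ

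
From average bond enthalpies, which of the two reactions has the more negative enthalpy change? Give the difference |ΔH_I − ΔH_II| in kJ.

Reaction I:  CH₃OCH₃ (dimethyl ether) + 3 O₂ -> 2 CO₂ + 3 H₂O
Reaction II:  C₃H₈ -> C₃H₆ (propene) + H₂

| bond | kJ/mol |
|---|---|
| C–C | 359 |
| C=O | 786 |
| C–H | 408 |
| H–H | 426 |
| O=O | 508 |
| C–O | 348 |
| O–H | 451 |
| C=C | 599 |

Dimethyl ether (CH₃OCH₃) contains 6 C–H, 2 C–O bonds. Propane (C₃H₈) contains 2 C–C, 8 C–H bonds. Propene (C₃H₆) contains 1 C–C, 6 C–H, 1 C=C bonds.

Reaction I, by 1332 kJ

Reaction I:
  Bonds broken (reactants):
    C–H: 6 × 408 = 2448
    C–O: 2 × 348 = 696
    O=O: 3 × 508 = 1524
    Σ(broken) = 4668 kJ
  Bonds formed (products):
    C=O: 4 × 786 = 3144
    O–H: 6 × 451 = 2706
    Σ(formed) = 5850 kJ
  ΔH_I = 4668 − 5850 = −1182 kJ
Reaction II:
  Bonds broken (reactants):
    C–C: 2 × 359 = 718
    C–H: 8 × 408 = 3264
    Σ(broken) = 3982 kJ
  Bonds formed (products):
    C–C: 1 × 359 = 359
    C–H: 6 × 408 = 2448
    C=C: 1 × 599 = 599
    H–H: 1 × 426 = 426
    Σ(formed) = 3832 kJ
  ΔH_II = 3982 − 3832 = +150 kJ
ΔH_I − ΔH_II = −1332 kJ, so reaction I has the more negative ΔH; |ΔH_I − ΔH_II| = 1332 kJ.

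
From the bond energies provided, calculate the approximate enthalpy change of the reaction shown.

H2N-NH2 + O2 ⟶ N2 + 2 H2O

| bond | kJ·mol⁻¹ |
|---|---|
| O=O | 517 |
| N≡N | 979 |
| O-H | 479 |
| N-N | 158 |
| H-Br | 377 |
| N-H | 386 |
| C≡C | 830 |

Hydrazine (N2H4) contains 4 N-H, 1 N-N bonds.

Bonds broken (reactants):
  N-H: 4 × 386 = 1544
  N-N: 1 × 158 = 158
  O=O: 1 × 517 = 517
  Σ(broken) = 2219 kJ
Bonds formed (products):
  N≡N: 1 × 979 = 979
  O-H: 4 × 479 = 1916
  Σ(formed) = 2895 kJ
ΔH = Σ(broken) − Σ(formed) = 2219 − 2895 = −676 kJ

ΔH ≈ −676 kJ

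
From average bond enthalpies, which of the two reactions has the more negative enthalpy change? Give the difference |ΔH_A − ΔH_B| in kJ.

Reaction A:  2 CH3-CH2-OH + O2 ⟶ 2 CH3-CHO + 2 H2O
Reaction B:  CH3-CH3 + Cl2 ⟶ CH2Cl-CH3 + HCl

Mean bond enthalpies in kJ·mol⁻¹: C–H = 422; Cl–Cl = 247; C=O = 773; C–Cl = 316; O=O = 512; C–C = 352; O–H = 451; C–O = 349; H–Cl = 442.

Reaction A, by 305 kJ

Reaction A:
  Bonds broken (reactants):
    C–C: 2 × 352 = 704
    C–H: 10 × 422 = 4220
    C–O: 2 × 349 = 698
    O–H: 2 × 451 = 902
    O=O: 1 × 512 = 512
    Σ(broken) = 7036 kJ
  Bonds formed (products):
    C–C: 2 × 352 = 704
    C–H: 8 × 422 = 3376
    C=O: 2 × 773 = 1546
    O–H: 4 × 451 = 1804
    Σ(formed) = 7430 kJ
  ΔH_A = 7036 − 7430 = −394 kJ
Reaction B:
  Bonds broken (reactants):
    C–C: 1 × 352 = 352
    C–H: 6 × 422 = 2532
    Cl–Cl: 1 × 247 = 247
    Σ(broken) = 3131 kJ
  Bonds formed (products):
    C–C: 1 × 352 = 352
    C–Cl: 1 × 316 = 316
    C–H: 5 × 422 = 2110
    H–Cl: 1 × 442 = 442
    Σ(formed) = 3220 kJ
  ΔH_B = 3131 − 3220 = −89 kJ
ΔH_A − ΔH_B = −305 kJ, so reaction A has the more negative ΔH; |ΔH_A − ΔH_B| = 305 kJ.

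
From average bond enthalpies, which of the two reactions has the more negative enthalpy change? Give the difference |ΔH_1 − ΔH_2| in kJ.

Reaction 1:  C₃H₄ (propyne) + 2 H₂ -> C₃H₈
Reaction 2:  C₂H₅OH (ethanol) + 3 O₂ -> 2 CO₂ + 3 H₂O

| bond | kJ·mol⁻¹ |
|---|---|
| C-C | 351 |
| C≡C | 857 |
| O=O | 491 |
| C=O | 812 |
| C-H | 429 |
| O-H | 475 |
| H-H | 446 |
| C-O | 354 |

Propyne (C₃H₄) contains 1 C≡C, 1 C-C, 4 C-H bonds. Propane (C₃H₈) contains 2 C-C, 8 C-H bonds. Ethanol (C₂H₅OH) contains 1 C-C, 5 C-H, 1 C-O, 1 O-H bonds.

Reaction 1:
  Bonds broken (reactants):
    C≡C: 1 × 857 = 857
    C-C: 1 × 351 = 351
    C-H: 4 × 429 = 1716
    H-H: 2 × 446 = 892
    Σ(broken) = 3816 kJ
  Bonds formed (products):
    C-C: 2 × 351 = 702
    C-H: 8 × 429 = 3432
    Σ(formed) = 4134 kJ
  ΔH_1 = 3816 − 4134 = −318 kJ
Reaction 2:
  Bonds broken (reactants):
    C-C: 1 × 351 = 351
    C-H: 5 × 429 = 2145
    C-O: 1 × 354 = 354
    O-H: 1 × 475 = 475
    O=O: 3 × 491 = 1473
    Σ(broken) = 4798 kJ
  Bonds formed (products):
    C=O: 4 × 812 = 3248
    O-H: 6 × 475 = 2850
    Σ(formed) = 6098 kJ
  ΔH_2 = 4798 − 6098 = −1300 kJ
ΔH_1 − ΔH_2 = +982 kJ, so reaction 2 has the more negative ΔH; |ΔH_1 − ΔH_2| = 982 kJ.

Reaction 2, by 982 kJ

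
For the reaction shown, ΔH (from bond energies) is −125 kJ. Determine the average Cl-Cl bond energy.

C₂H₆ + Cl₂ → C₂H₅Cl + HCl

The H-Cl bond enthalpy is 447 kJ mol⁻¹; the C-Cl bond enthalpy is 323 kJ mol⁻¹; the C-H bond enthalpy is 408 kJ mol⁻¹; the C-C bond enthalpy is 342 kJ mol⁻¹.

D(Cl-Cl) ≈ 237 kJ/mol

Let D be the Cl-Cl bond energy.
Σ(broken) = 1×342 + 6×408 + 1×D = 2790 + D
Σ(formed) = 1×342 + 1×323 + 5×408 + 1×447 = 3152
ΔH = Σ(broken) − Σ(formed) = (2790 + D) − (3152) = −362 + D
Setting this equal to −125 kJ gives D = 237 kJ/mol.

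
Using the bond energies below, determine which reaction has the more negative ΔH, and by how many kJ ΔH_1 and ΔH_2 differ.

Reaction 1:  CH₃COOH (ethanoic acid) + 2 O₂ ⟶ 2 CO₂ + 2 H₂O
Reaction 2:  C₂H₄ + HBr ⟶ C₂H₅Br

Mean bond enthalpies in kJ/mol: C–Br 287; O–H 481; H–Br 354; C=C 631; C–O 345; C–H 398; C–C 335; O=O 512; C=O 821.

Reaction 1, by 973 kJ

Reaction 1:
  Bonds broken (reactants):
    C–C: 1 × 335 = 335
    C–H: 3 × 398 = 1194
    C–O: 1 × 345 = 345
    C=O: 1 × 821 = 821
    O–H: 1 × 481 = 481
    O=O: 2 × 512 = 1024
    Σ(broken) = 4200 kJ
  Bonds formed (products):
    C=O: 4 × 821 = 3284
    O–H: 4 × 481 = 1924
    Σ(formed) = 5208 kJ
  ΔH_1 = 4200 − 5208 = −1008 kJ
Reaction 2:
  Bonds broken (reactants):
    C–H: 4 × 398 = 1592
    C=C: 1 × 631 = 631
    H–Br: 1 × 354 = 354
    Σ(broken) = 2577 kJ
  Bonds formed (products):
    C–Br: 1 × 287 = 287
    C–C: 1 × 335 = 335
    C–H: 5 × 398 = 1990
    Σ(formed) = 2612 kJ
  ΔH_2 = 2577 − 2612 = −35 kJ
ΔH_1 − ΔH_2 = −973 kJ, so reaction 1 has the more negative ΔH; |ΔH_1 − ΔH_2| = 973 kJ.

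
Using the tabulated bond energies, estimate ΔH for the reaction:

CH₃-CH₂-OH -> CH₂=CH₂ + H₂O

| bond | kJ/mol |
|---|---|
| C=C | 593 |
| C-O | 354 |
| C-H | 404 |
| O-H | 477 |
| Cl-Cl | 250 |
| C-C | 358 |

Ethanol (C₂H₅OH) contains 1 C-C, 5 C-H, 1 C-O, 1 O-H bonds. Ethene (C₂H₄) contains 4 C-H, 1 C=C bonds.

ΔH ≈ +46 kJ

Bonds broken (reactants):
  C-C: 1 × 358 = 358
  C-H: 5 × 404 = 2020
  C-O: 1 × 354 = 354
  O-H: 1 × 477 = 477
  Σ(broken) = 3209 kJ
Bonds formed (products):
  C-H: 4 × 404 = 1616
  C=C: 1 × 593 = 593
  O-H: 2 × 477 = 954
  Σ(formed) = 3163 kJ
ΔH = Σ(broken) − Σ(formed) = 3209 − 3163 = +46 kJ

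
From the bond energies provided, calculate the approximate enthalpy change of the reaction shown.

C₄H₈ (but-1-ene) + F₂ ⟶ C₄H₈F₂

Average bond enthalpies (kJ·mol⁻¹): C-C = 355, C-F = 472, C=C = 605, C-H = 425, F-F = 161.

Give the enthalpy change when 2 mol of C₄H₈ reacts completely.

Bonds broken (reactants):
  C-C: 2 × 355 = 710
  C-H: 8 × 425 = 3400
  C=C: 1 × 605 = 605
  F-F: 1 × 161 = 161
  Σ(broken) = 4876 kJ
Bonds formed (products):
  C-C: 3 × 355 = 1065
  C-F: 2 × 472 = 944
  C-H: 8 × 425 = 3400
  Σ(formed) = 5409 kJ
ΔH = Σ(broken) − Σ(formed) = 4876 − 5409 = −533 kJ
For 2× the reaction as written: 2 × (−533) = −1066 kJ

ΔH = −1066 kJ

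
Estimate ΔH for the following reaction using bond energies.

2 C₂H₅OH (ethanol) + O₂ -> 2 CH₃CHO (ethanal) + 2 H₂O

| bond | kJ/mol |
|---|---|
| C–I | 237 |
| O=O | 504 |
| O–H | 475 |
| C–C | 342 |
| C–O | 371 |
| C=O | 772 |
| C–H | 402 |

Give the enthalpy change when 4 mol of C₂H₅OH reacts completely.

Bonds broken (reactants):
  C–C: 2 × 342 = 684
  C–H: 10 × 402 = 4020
  C–O: 2 × 371 = 742
  O–H: 2 × 475 = 950
  O=O: 1 × 504 = 504
  Σ(broken) = 6900 kJ
Bonds formed (products):
  C–C: 2 × 342 = 684
  C–H: 8 × 402 = 3216
  C=O: 2 × 772 = 1544
  O–H: 4 × 475 = 1900
  Σ(formed) = 7344 kJ
ΔH = Σ(broken) − Σ(formed) = 6900 − 7344 = −444 kJ
For 2× the reaction as written: 2 × (−444) = −888 kJ

ΔH = −888 kJ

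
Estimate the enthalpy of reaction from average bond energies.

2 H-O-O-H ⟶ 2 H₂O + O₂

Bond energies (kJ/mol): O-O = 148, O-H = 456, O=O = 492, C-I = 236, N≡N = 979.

Bonds broken (reactants):
  O-H: 4 × 456 = 1824
  O-O: 2 × 148 = 296
  Σ(broken) = 2120 kJ
Bonds formed (products):
  O-H: 4 × 456 = 1824
  O=O: 1 × 492 = 492
  Σ(formed) = 2316 kJ
ΔH = Σ(broken) − Σ(formed) = 2120 − 2316 = −196 kJ

ΔH ≈ −196 kJ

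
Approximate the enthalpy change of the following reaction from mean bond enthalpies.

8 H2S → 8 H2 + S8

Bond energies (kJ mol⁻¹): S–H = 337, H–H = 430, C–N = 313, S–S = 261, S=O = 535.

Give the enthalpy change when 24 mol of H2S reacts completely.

ΔH = −408 kJ

Bonds broken (reactants):
  S–H: 16 × 337 = 5392
  Σ(broken) = 5392 kJ
Bonds formed (products):
  H–H: 8 × 430 = 3440
  S–S: 8 × 261 = 2088
  Σ(formed) = 5528 kJ
ΔH = Σ(broken) − Σ(formed) = 5392 − 5528 = −136 kJ
For 3× the reaction as written: 3 × (−136) = −408 kJ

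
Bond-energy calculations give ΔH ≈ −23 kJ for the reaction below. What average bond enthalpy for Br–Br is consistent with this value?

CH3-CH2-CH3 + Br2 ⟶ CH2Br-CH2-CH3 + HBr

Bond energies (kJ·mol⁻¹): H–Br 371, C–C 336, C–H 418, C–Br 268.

Let D be the Br–Br bond energy.
Σ(broken) = 1×D + 2×336 + 8×418 = 4016 + D
Σ(formed) = 1×268 + 2×336 + 7×418 + 1×371 = 4237
ΔH = Σ(broken) − Σ(formed) = (4016 + D) − (4237) = −221 + D
Setting this equal to −23 kJ gives D = 198 kJ/mol.

D(Br–Br) ≈ 198 kJ/mol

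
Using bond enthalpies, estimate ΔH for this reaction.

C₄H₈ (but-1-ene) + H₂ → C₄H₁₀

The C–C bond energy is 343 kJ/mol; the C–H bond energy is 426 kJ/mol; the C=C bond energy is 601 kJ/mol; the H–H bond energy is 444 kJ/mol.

Bonds broken (reactants):
  C–C: 2 × 343 = 686
  C–H: 8 × 426 = 3408
  C=C: 1 × 601 = 601
  H–H: 1 × 444 = 444
  Σ(broken) = 5139 kJ
Bonds formed (products):
  C–C: 3 × 343 = 1029
  C–H: 10 × 426 = 4260
  Σ(formed) = 5289 kJ
ΔH = Σ(broken) − Σ(formed) = 5139 − 5289 = −150 kJ

ΔH ≈ −150 kJ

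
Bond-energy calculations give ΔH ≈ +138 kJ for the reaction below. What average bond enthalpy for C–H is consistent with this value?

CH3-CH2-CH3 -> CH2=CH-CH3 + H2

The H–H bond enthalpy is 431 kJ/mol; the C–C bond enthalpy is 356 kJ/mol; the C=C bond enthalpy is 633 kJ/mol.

D(C–H) ≈ 423 kJ/mol

Let D be the C–H bond energy.
Σ(broken) = 2×356 + 8×D = 712 + 8D
Σ(formed) = 1×356 + 6×D + 1×633 + 1×431 = 1420 + 6D
ΔH = Σ(broken) − Σ(formed) = (712 + 8D) − (1420 + 6D) = −708 + 2D
Setting this equal to +138 kJ gives 2D = 846, so D = 423 kJ/mol.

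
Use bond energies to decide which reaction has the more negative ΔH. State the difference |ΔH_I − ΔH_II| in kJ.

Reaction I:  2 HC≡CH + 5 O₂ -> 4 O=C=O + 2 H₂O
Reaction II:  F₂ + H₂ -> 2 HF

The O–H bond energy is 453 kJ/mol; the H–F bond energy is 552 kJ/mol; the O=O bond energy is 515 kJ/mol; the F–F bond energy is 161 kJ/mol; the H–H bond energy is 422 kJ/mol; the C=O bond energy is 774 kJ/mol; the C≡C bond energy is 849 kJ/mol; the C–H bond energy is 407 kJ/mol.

Reaction I, by 1582 kJ

Reaction I:
  Bonds broken (reactants):
    C≡C: 2 × 849 = 1698
    C–H: 4 × 407 = 1628
    O=O: 5 × 515 = 2575
    Σ(broken) = 5901 kJ
  Bonds formed (products):
    C=O: 8 × 774 = 6192
    O–H: 4 × 453 = 1812
    Σ(formed) = 8004 kJ
  ΔH_I = 5901 − 8004 = −2103 kJ
Reaction II:
  Bonds broken (reactants):
    F–F: 1 × 161 = 161
    H–H: 1 × 422 = 422
    Σ(broken) = 583 kJ
  Bonds formed (products):
    H–F: 2 × 552 = 1104
    Σ(formed) = 1104 kJ
  ΔH_II = 583 − 1104 = −521 kJ
ΔH_I − ΔH_II = −1582 kJ, so reaction I has the more negative ΔH; |ΔH_I − ΔH_II| = 1582 kJ.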